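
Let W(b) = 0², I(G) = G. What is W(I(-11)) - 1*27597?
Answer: -27597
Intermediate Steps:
W(b) = 0
W(I(-11)) - 1*27597 = 0 - 1*27597 = 0 - 27597 = -27597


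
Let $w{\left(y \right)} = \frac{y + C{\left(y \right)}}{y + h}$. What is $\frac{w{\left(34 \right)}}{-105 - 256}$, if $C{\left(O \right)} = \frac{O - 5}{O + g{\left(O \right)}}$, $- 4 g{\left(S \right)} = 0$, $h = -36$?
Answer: $\frac{1185}{24548} \approx 0.048273$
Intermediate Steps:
$g{\left(S \right)} = 0$ ($g{\left(S \right)} = \left(- \frac{1}{4}\right) 0 = 0$)
$C{\left(O \right)} = \frac{-5 + O}{O}$ ($C{\left(O \right)} = \frac{O - 5}{O + 0} = \frac{-5 + O}{O}$)
$w{\left(y \right)} = \frac{y + \frac{-5 + y}{y}}{-36 + y}$ ($w{\left(y \right)} = \frac{y + \frac{-5 + y}{y}}{y - 36} = \frac{y + \frac{-5 + y}{y}}{-36 + y}$)
$\frac{w{\left(34 \right)}}{-105 - 256} = \frac{\frac{1}{34} \frac{1}{-36 + 34} \left(-5 + 34 + 34^{2}\right)}{-105 - 256} = \frac{\frac{1}{34} \frac{1}{-2} \left(-5 + 34 + 1156\right)}{-361} = \frac{1}{34} \left(- \frac{1}{2}\right) 1185 \left(- \frac{1}{361}\right) = \left(- \frac{1185}{68}\right) \left(- \frac{1}{361}\right) = \frac{1185}{24548}$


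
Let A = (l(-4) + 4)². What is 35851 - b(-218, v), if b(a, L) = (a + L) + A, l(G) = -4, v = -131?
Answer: 36200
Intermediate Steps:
A = 0 (A = (-4 + 4)² = 0² = 0)
b(a, L) = L + a (b(a, L) = (a + L) + 0 = (L + a) + 0 = L + a)
35851 - b(-218, v) = 35851 - (-131 - 218) = 35851 - 1*(-349) = 35851 + 349 = 36200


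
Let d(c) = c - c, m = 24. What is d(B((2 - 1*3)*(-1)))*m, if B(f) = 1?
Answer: 0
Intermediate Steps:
d(c) = 0
d(B((2 - 1*3)*(-1)))*m = 0*24 = 0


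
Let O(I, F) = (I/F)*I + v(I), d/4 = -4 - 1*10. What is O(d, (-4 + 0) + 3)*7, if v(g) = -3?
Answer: -21973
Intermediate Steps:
d = -56 (d = 4*(-4 - 1*10) = 4*(-4 - 10) = 4*(-14) = -56)
O(I, F) = -3 + I²/F (O(I, F) = (I/F)*I - 3 = I²/F - 3 = -3 + I²/F)
O(d, (-4 + 0) + 3)*7 = (-3 + (-56)²/((-4 + 0) + 3))*7 = (-3 + 3136/(-4 + 3))*7 = (-3 + 3136/(-1))*7 = (-3 - 1*3136)*7 = (-3 - 3136)*7 = -3139*7 = -21973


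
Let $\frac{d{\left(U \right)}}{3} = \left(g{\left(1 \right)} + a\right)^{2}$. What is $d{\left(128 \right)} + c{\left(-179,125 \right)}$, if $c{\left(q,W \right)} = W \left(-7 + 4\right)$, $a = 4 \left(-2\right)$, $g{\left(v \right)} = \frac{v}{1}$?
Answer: $-228$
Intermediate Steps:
$g{\left(v \right)} = v$ ($g{\left(v \right)} = v 1 = v$)
$a = -8$
$d{\left(U \right)} = 147$ ($d{\left(U \right)} = 3 \left(1 - 8\right)^{2} = 3 \left(-7\right)^{2} = 3 \cdot 49 = 147$)
$c{\left(q,W \right)} = - 3 W$ ($c{\left(q,W \right)} = W \left(-3\right) = - 3 W$)
$d{\left(128 \right)} + c{\left(-179,125 \right)} = 147 - 375 = -228$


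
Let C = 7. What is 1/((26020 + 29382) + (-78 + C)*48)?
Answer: 1/51994 ≈ 1.9233e-5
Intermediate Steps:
1/((26020 + 29382) + (-78 + C)*48) = 1/((26020 + 29382) + (-78 + 7)*48) = 1/(55402 - 71*48) = 1/(55402 - 3408) = 1/51994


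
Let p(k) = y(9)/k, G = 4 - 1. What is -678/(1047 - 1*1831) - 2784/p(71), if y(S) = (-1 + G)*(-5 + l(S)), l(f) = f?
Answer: -9685197/392 ≈ -24707.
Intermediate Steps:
G = 3
y(S) = -10 + 2*S (y(S) = (-1 + 3)*(-5 + S) = 2*(-5 + S) = -10 + 2*S)
p(k) = 8/k (p(k) = (-10 + 2*9)/k = (-10 + 18)/k = 8/k)
-678/(1047 - 1*1831) - 2784/p(71) = -678/(1047 - 1*1831) - 2784/(8/71) = -678/(1047 - 1831) - 2784/(8*(1/71)) = -678/(-784) - 2784/8/71 = -678*(-1/784) - 2784*71/8 = 339/392 - 24708 = -9685197/392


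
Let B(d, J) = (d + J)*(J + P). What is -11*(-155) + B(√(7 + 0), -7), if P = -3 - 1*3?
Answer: 1796 - 13*√7 ≈ 1761.6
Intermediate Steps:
P = -6 (P = -3 - 3 = -6)
B(d, J) = (-6 + J)*(J + d) (B(d, J) = (d + J)*(J - 6) = (J + d)*(-6 + J) = (-6 + J)*(J + d))
-11*(-155) + B(√(7 + 0), -7) = -11*(-155) + ((-7)² - 6*(-7) - 6*√(7 + 0) - 7*√(7 + 0)) = 1705 + (49 + 42 - 6*√7 - 7*√7) = 1705 + (91 - 13*√7) = 1796 - 13*√7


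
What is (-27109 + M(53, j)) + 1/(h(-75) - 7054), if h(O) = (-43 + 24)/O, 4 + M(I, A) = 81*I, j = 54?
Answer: -12072487495/529031 ≈ -22820.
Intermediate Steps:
M(I, A) = -4 + 81*I
h(O) = -19/O
(-27109 + M(53, j)) + 1/(h(-75) - 7054) = (-27109 + (-4 + 81*53)) + 1/(-19/(-75) - 7054) = (-27109 + (-4 + 4293)) + 1/(-19*(-1/75) - 7054) = (-27109 + 4289) + 1/(19/75 - 7054) = -22820 + 1/(-529031/75) = -22820 - 75/529031 = -12072487495/529031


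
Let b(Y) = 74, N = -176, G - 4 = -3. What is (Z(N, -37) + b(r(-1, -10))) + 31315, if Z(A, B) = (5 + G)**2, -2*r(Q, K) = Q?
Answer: 31425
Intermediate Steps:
G = 1 (G = 4 - 3 = 1)
r(Q, K) = -Q/2
Z(A, B) = 36 (Z(A, B) = (5 + 1)**2 = 6**2 = 36)
(Z(N, -37) + b(r(-1, -10))) + 31315 = (36 + 74) + 31315 = 110 + 31315 = 31425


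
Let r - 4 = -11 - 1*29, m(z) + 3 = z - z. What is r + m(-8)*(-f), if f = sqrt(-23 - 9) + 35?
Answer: 69 + 12*I*sqrt(2) ≈ 69.0 + 16.971*I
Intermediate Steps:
m(z) = -3 (m(z) = -3 + (z - z) = -3 + 0 = -3)
f = 35 + 4*I*sqrt(2) (f = sqrt(-32) + 35 = 4*I*sqrt(2) + 35 = 35 + 4*I*sqrt(2) ≈ 35.0 + 5.6569*I)
r = -36 (r = 4 + (-11 - 1*29) = 4 + (-11 - 29) = 4 - 40 = -36)
r + m(-8)*(-f) = -36 - (-3)*(35 + 4*I*sqrt(2)) = -36 - 3*(-35 - 4*I*sqrt(2)) = -36 + (105 + 12*I*sqrt(2)) = 69 + 12*I*sqrt(2)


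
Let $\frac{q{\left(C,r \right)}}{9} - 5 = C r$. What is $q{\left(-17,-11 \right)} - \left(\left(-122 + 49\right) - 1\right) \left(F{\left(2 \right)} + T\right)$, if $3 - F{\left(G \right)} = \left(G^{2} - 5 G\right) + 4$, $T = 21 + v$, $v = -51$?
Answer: $-122$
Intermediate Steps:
$q{\left(C,r \right)} = 45 + 9 C r$
$T = -30$ ($T = 21 - 51 = -30$)
$F{\left(G \right)} = -1 - G^{2} + 5 G$ ($F{\left(G \right)} = 3 - \left(\left(G^{2} - 5 G\right) + 4\right) = 3 - \left(4 + G^{2} - 5 G\right) = -1 - G^{2} + 5 G$)
$q{\left(-17,-11 \right)} - \left(\left(-122 + 49\right) - 1\right) \left(F{\left(2 \right)} + T\right) = \left(45 + 9 \left(-17\right) \left(-11\right)\right) - \left(\left(-122 + 49\right) - 1\right) \left(\left(-1 - 2^{2} + 5 \cdot 2\right) - 30\right) = \left(45 + 1683\right) - \left(-73 - 1\right) \left(\left(-1 - 4 + 10\right) - 30\right) = 1728 - - 74 \left(\left(-1 - 4 + 10\right) - 30\right) = 1728 - - 74 \left(5 - 30\right) = 1728 - \left(-74\right) \left(-25\right) = 1728 - 1850 = -122$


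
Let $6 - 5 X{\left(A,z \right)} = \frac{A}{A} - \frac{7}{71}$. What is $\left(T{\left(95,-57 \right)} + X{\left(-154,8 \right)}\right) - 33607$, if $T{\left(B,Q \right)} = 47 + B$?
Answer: $- \frac{11879713}{355} \approx -33464.0$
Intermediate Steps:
$X{\left(A,z \right)} = \frac{362}{355}$ ($X{\left(A,z \right)} = \frac{6}{5} - \frac{\frac{A}{A} - \frac{7}{71}}{5} = \frac{6}{5} - \frac{1 - \frac{7}{71}}{5} = \frac{6}{5} - \frac{64}{355} = \frac{362}{355}$)
$\left(T{\left(95,-57 \right)} + X{\left(-154,8 \right)}\right) - 33607 = \left(\left(47 + 95\right) + \frac{362}{355}\right) - 33607 = \left(142 + \frac{362}{355}\right) - 33607 = \frac{50772}{355} - 33607 = - \frac{11879713}{355}$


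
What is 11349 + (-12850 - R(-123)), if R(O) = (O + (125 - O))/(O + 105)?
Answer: -26893/18 ≈ -1494.1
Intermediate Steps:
R(O) = 125/(105 + O)
11349 + (-12850 - R(-123)) = 11349 + (-12850 - 125/(105 - 123)) = 11349 + (-12850 - 125/(-18)) = 11349 + (-12850 - 125*(-1)/18) = 11349 + (-12850 - 1*(-125/18)) = 11349 + (-12850 + 125/18) = 11349 - 231175/18 = -26893/18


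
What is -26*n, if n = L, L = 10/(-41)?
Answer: 260/41 ≈ 6.3415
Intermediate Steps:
L = -10/41 (L = 10*(-1/41) = -10/41 ≈ -0.24390)
n = -10/41 ≈ -0.24390
-26*n = -26*(-10/41) = 260/41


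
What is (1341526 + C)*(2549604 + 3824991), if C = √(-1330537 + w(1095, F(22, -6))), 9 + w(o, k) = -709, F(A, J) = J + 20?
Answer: 8551684931970 + 6374595*I*√1331255 ≈ 8.5517e+12 + 7.355e+9*I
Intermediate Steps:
F(A, J) = 20 + J
w(o, k) = -718 (w(o, k) = -9 - 709 = -718)
C = I*√1331255 (C = √(-1330537 - 718) = √(-1331255) = I*√1331255 ≈ 1153.8*I)
(1341526 + C)*(2549604 + 3824991) = (1341526 + I*√1331255)*(2549604 + 3824991) = (1341526 + I*√1331255)*6374595 = 8551684931970 + 6374595*I*√1331255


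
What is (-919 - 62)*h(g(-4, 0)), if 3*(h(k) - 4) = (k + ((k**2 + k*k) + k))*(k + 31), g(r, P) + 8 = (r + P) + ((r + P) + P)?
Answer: -2358324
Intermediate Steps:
g(r, P) = -8 + 2*r + 3*P (g(r, P) = -8 + ((r + P) + ((r + P) + P)) = -8 + ((P + r) + ((P + r) + P)) = -8 + ((P + r) + (r + 2*P)) = -8 + (2*r + 3*P) = -8 + 2*r + 3*P)
h(k) = 4 + (31 + k)*(2*k + 2*k**2)/3 (h(k) = 4 + ((k + ((k**2 + k*k) + k))*(k + 31))/3 = 4 + ((k + ((k**2 + k**2) + k))*(31 + k))/3 = 4 + ((k + (2*k**2 + k))*(31 + k))/3 = 4 + ((k + (k + 2*k**2))*(31 + k))/3 = 4 + ((2*k + 2*k**2)*(31 + k))/3 = 4 + ((31 + k)*(2*k + 2*k**2))/3 = 4 + (31 + k)*(2*k + 2*k**2)/3)
(-919 - 62)*h(g(-4, 0)) = (-919 - 62)*(4 + 2*(-8 + 2*(-4) + 3*0)**3/3 + 62*(-8 + 2*(-4) + 3*0)/3 + 64*(-8 + 2*(-4) + 3*0)**2/3) = -981*(4 + 2*(-8 - 8 + 0)**3/3 + 62*(-8 - 8 + 0)/3 + 64*(-8 - 8 + 0)**2/3) = -981*(4 + (2/3)*(-16)**3 + (62/3)*(-16) + (64/3)*(-16)**2) = -981*(4 + (2/3)*(-4096) - 992/3 + (64/3)*256) = -981*(4 - 8192/3 - 992/3 + 16384/3) = -981*2404 = -2358324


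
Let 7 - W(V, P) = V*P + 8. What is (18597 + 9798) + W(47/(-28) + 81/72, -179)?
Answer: 1584515/56 ≈ 28295.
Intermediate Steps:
W(V, P) = -1 - P*V (W(V, P) = 7 - (V*P + 8) = 7 - (P*V + 8) = 7 - (8 + P*V) = 7 + (-8 - P*V) = -1 - P*V)
(18597 + 9798) + W(47/(-28) + 81/72, -179) = (18597 + 9798) + (-1 - 1*(-179)*(47/(-28) + 81/72)) = 28395 + (-1 - 1*(-179)*(47*(-1/28) + 81*(1/72))) = 28395 + (-1 - 1*(-179)*(-47/28 + 9/8)) = 28395 + (-1 - 1*(-179)*(-31/56)) = 28395 + (-1 - 5549/56) = 28395 - 5605/56 = 1584515/56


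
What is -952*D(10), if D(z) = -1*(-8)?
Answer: -7616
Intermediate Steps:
D(z) = 8
-952*D(10) = -952*8 = -7616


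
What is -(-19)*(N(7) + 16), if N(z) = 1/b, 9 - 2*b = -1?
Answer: 1539/5 ≈ 307.80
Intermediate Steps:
b = 5 (b = 9/2 - ½*(-1) = 9/2 + ½ = 5)
N(z) = ⅕ (N(z) = 1/5 = ⅕)
-(-19)*(N(7) + 16) = -(-19)*(⅕ + 16) = -(-19)*81/5 = -1*(-1539/5) = 1539/5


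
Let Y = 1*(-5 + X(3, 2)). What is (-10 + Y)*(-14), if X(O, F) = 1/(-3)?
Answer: 644/3 ≈ 214.67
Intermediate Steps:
X(O, F) = -1/3
Y = -16/3 (Y = 1*(-5 - 1/3) = 1*(-16/3) = -16/3 ≈ -5.3333)
(-10 + Y)*(-14) = (-10 - 16/3)*(-14) = -46/3*(-14) = 644/3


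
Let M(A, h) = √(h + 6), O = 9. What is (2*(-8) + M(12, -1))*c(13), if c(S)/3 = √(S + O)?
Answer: 3*√22*(-16 + √5) ≈ -193.68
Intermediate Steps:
M(A, h) = √(6 + h)
c(S) = 3*√(9 + S) (c(S) = 3*√(S + 9) = 3*√(9 + S))
(2*(-8) + M(12, -1))*c(13) = (2*(-8) + √(6 - 1))*(3*√(9 + 13)) = (-16 + √5)*(3*√22) = 3*√22*(-16 + √5)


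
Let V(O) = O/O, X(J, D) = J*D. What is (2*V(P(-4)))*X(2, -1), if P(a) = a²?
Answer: -4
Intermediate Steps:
X(J, D) = D*J
V(O) = 1
(2*V(P(-4)))*X(2, -1) = (2*1)*(-1*2) = 2*(-2) = -4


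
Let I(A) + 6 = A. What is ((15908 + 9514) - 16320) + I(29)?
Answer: 9125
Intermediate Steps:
I(A) = -6 + A
((15908 + 9514) - 16320) + I(29) = ((15908 + 9514) - 16320) + (-6 + 29) = (25422 - 16320) + 23 = 9102 + 23 = 9125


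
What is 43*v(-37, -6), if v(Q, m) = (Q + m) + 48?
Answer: 215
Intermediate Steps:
v(Q, m) = 48 + Q + m
43*v(-37, -6) = 43*(48 - 37 - 6) = 43*5 = 215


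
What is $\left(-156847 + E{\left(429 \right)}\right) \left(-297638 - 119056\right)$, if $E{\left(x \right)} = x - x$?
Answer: $65357203818$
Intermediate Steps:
$E{\left(x \right)} = 0$
$\left(-156847 + E{\left(429 \right)}\right) \left(-297638 - 119056\right) = \left(-156847 + 0\right) \left(-297638 - 119056\right) = \left(-156847\right) \left(-416694\right) = 65357203818$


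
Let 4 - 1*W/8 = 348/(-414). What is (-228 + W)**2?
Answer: 170563600/4761 ≈ 35825.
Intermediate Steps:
W = 2672/69 (W = 32 - 2784/(-414) = 32 - 2784*(-1)/414 = 32 - 8*(-58/69) = 32 + 464/69 = 2672/69 ≈ 38.725)
(-228 + W)**2 = (-228 + 2672/69)**2 = (-13060/69)**2 = 170563600/4761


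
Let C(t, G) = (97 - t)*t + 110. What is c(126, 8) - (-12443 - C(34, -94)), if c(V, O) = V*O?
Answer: 15703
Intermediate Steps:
c(V, O) = O*V
C(t, G) = 110 + t*(97 - t) (C(t, G) = t*(97 - t) + 110 = 110 + t*(97 - t))
c(126, 8) - (-12443 - C(34, -94)) = 8*126 - (-12443 - (110 - 1*34² + 97*34)) = 1008 - (-12443 - (110 - 1*1156 + 3298)) = 1008 - (-12443 - (110 - 1156 + 3298)) = 1008 - (-12443 - 1*2252) = 1008 - (-12443 - 2252) = 1008 - 1*(-14695) = 1008 + 14695 = 15703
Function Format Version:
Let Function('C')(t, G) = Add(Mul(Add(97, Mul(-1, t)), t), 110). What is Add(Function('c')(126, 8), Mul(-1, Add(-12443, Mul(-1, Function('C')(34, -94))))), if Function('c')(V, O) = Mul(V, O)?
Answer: 15703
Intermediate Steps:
Function('c')(V, O) = Mul(O, V)
Function('C')(t, G) = Add(110, Mul(t, Add(97, Mul(-1, t)))) (Function('C')(t, G) = Add(Mul(t, Add(97, Mul(-1, t))), 110) = Add(110, Mul(t, Add(97, Mul(-1, t)))))
Add(Function('c')(126, 8), Mul(-1, Add(-12443, Mul(-1, Function('C')(34, -94))))) = Add(Mul(8, 126), Mul(-1, Add(-12443, Mul(-1, Add(110, Mul(-1, Pow(34, 2)), Mul(97, 34)))))) = Add(1008, Mul(-1, Add(-12443, Mul(-1, Add(110, Mul(-1, 1156), 3298))))) = Add(1008, Mul(-1, Add(-12443, Mul(-1, Add(110, -1156, 3298))))) = Add(1008, Mul(-1, Add(-12443, Mul(-1, 2252)))) = Add(1008, Mul(-1, Add(-12443, -2252))) = Add(1008, Mul(-1, -14695)) = Add(1008, 14695) = 15703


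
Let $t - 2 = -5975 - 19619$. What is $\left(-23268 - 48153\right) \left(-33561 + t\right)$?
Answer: $4224766413$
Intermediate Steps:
$t = -25592$ ($t = 2 - 25594 = -25592$)
$\left(-23268 - 48153\right) \left(-33561 + t\right) = \left(-23268 - 48153\right) \left(-33561 - 25592\right) = \left(-71421\right) \left(-59153\right) = 4224766413$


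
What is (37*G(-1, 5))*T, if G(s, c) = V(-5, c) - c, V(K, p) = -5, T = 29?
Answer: -10730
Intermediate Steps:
G(s, c) = -5 - c
(37*G(-1, 5))*T = (37*(-5 - 1*5))*29 = (37*(-5 - 5))*29 = (37*(-10))*29 = -370*29 = -10730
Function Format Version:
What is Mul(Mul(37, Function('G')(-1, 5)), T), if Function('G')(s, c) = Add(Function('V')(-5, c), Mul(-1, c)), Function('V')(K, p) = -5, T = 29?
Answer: -10730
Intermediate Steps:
Function('G')(s, c) = Add(-5, Mul(-1, c))
Mul(Mul(37, Function('G')(-1, 5)), T) = Mul(Mul(37, Add(-5, Mul(-1, 5))), 29) = Mul(Mul(37, Add(-5, -5)), 29) = Mul(Mul(37, -10), 29) = Mul(-370, 29) = -10730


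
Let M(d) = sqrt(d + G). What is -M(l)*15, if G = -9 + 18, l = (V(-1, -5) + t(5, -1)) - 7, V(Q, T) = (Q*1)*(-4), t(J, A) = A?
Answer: -15*sqrt(5) ≈ -33.541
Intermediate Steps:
V(Q, T) = -4*Q (V(Q, T) = Q*(-4) = -4*Q)
l = -4 (l = (-4*(-1) - 1) - 7 = (4 - 1) - 7 = 3 - 7 = -4)
G = 9
M(d) = sqrt(9 + d) (M(d) = sqrt(d + 9) = sqrt(9 + d))
-M(l)*15 = -sqrt(9 - 4)*15 = -sqrt(5)*15 = -15*sqrt(5)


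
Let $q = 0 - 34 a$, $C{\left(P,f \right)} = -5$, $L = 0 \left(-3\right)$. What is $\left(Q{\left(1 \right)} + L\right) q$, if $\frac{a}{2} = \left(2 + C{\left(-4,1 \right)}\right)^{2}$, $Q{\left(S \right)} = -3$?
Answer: $1836$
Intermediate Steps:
$L = 0$
$a = 18$ ($a = 2 \left(2 - 5\right)^{2} = 2 \left(-3\right)^{2} = 2 \cdot 9 = 18$)
$q = -612$ ($q = 0 - 612 = -612$)
$\left(Q{\left(1 \right)} + L\right) q = \left(-3 + 0\right) \left(-612\right) = \left(-3\right) \left(-612\right) = 1836$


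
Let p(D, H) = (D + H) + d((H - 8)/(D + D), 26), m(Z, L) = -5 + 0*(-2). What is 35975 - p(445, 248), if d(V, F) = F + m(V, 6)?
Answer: 35261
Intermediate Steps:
m(Z, L) = -5 (m(Z, L) = -5 + 0 = -5)
d(V, F) = -5 + F (d(V, F) = F - 5 = -5 + F)
p(D, H) = 21 + D + H (p(D, H) = (D + H) + (-5 + 26) = (D + H) + 21 = 21 + D + H)
35975 - p(445, 248) = 35975 - (21 + 445 + 248) = 35975 - 1*714 = 35975 - 714 = 35261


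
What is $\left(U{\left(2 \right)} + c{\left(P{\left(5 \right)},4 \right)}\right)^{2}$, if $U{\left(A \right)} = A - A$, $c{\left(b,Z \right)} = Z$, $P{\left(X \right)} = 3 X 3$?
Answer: $16$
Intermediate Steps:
$P{\left(X \right)} = 9 X$
$U{\left(A \right)} = 0$
$\left(U{\left(2 \right)} + c{\left(P{\left(5 \right)},4 \right)}\right)^{2} = \left(0 + 4\right)^{2} = 4^{2} = 16$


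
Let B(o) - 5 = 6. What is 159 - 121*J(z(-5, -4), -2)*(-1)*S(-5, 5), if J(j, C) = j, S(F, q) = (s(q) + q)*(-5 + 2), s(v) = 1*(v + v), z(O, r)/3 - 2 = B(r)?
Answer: -212196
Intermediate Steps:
B(o) = 11 (B(o) = 5 + 6 = 11)
z(O, r) = 39 (z(O, r) = 6 + 3*11 = 6 + 33 = 39)
s(v) = 2*v (s(v) = 1*(2*v) = 2*v)
S(F, q) = -9*q (S(F, q) = (2*q + q)*(-5 + 2) = (3*q)*(-3) = -9*q)
159 - 121*J(z(-5, -4), -2)*(-1)*S(-5, 5) = 159 - 121*39*(-1)*(-9*5) = 159 - (-4719)*(-45) = 159 - 121*1755 = 159 - 212355 = -212196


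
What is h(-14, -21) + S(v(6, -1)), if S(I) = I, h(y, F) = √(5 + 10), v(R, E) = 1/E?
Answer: -1 + √15 ≈ 2.8730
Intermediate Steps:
h(y, F) = √15
h(-14, -21) + S(v(6, -1)) = √15 + 1/(-1) = √15 - 1 = -1 + √15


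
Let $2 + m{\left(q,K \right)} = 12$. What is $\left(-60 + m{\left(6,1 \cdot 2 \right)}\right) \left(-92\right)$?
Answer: $4600$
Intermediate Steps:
$m{\left(q,K \right)} = 10$ ($m{\left(q,K \right)} = -2 + 12 = 10$)
$\left(-60 + m{\left(6,1 \cdot 2 \right)}\right) \left(-92\right) = \left(-60 + 10\right) \left(-92\right) = \left(-50\right) \left(-92\right) = 4600$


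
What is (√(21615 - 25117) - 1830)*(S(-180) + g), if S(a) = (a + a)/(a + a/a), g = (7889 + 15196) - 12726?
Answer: -3393956430/179 + 1854621*I*√3502/179 ≈ -1.8961e+7 + 6.1314e+5*I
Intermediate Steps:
g = 10359 (g = 23085 - 12726 = 10359)
S(a) = 2*a/(1 + a) (S(a) = (2*a)/(a + 1) = (2*a)/(1 + a) = 2*a/(1 + a))
(√(21615 - 25117) - 1830)*(S(-180) + g) = (√(21615 - 25117) - 1830)*(2*(-180)/(1 - 180) + 10359) = (√(-3502) - 1830)*(2*(-180)/(-179) + 10359) = (I*√3502 - 1830)*(2*(-180)*(-1/179) + 10359) = (-1830 + I*√3502)*(360/179 + 10359) = (-1830 + I*√3502)*(1854621/179) = -3393956430/179 + 1854621*I*√3502/179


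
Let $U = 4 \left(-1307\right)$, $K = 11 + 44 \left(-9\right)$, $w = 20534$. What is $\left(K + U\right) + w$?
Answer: $14921$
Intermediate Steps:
$K = -385$ ($K = 11 - 396 = -385$)
$U = -5228$
$\left(K + U\right) + w = \left(-385 - 5228\right) + 20534 = -5613 + 20534 = 14921$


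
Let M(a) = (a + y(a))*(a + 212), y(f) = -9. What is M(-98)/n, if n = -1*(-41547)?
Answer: -4066/13849 ≈ -0.29360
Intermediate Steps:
n = 41547
M(a) = (-9 + a)*(212 + a) (M(a) = (a - 9)*(a + 212) = (-9 + a)*(212 + a))
M(-98)/n = (-1908 + (-98)² + 203*(-98))/41547 = (-1908 + 9604 - 19894)*(1/41547) = -12198*1/41547 = -4066/13849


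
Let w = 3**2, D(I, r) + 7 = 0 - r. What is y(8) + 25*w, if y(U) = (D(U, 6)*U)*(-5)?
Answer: 745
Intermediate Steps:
D(I, r) = -7 - r (D(I, r) = -7 + (0 - r) = -7 - r)
w = 9
y(U) = 65*U (y(U) = ((-7 - 1*6)*U)*(-5) = ((-7 - 6)*U)*(-5) = -13*U*(-5) = 65*U)
y(8) + 25*w = 65*8 + 25*9 = 520 + 225 = 745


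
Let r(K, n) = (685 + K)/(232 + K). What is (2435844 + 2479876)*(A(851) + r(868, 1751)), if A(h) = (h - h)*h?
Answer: 381705658/55 ≈ 6.9401e+6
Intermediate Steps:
r(K, n) = (685 + K)/(232 + K)
A(h) = 0 (A(h) = 0*h = 0)
(2435844 + 2479876)*(A(851) + r(868, 1751)) = (2435844 + 2479876)*(0 + (685 + 868)/(232 + 868)) = 4915720*(0 + 1553/1100) = 4915720*(1553/1100) = 381705658/55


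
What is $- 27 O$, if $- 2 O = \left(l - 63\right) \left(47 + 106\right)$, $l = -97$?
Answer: $-330480$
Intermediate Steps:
$O = 12240$ ($O = - \frac{\left(-97 - 63\right) \left(47 + 106\right)}{2} = - \frac{\left(-160\right) 153}{2} = \left(- \frac{1}{2}\right) \left(-24480\right) = 12240$)
$- 27 O = \left(-27\right) 12240 = -330480$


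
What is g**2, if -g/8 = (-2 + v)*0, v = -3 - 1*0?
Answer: 0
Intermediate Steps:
v = -3 (v = -3 + 0 = -3)
g = 0 (g = -8*(-2 - 3)*0 = -(-40)*0 = -8*0 = 0)
g**2 = 0**2 = 0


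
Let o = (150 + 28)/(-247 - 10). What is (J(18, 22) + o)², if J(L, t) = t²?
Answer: 15428124100/66049 ≈ 2.3359e+5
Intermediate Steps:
o = -178/257 (o = 178/(-257) = 178*(-1/257) = -178/257 ≈ -0.69261)
(J(18, 22) + o)² = (22² - 178/257)² = (484 - 178/257)² = (124210/257)² = 15428124100/66049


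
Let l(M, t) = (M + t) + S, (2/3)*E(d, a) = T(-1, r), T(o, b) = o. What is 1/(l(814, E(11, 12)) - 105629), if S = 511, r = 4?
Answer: -2/208611 ≈ -9.5872e-6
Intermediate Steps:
E(d, a) = -3/2 (E(d, a) = (3/2)*(-1) = -3/2)
l(M, t) = 511 + M + t (l(M, t) = (M + t) + 511 = 511 + M + t)
1/(l(814, E(11, 12)) - 105629) = 1/((511 + 814 - 3/2) - 105629) = 1/(2647/2 - 105629) = 1/(-208611/2) = -2/208611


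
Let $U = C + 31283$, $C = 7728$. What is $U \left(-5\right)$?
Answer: $-195055$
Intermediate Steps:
$U = 39011$ ($U = 7728 + 31283 = 39011$)
$U \left(-5\right) = 39011 \left(-5\right) = -195055$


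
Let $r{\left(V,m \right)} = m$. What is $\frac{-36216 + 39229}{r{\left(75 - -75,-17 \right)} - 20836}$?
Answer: $- \frac{3013}{20853} \approx -0.14449$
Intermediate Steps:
$\frac{-36216 + 39229}{r{\left(75 - -75,-17 \right)} - 20836} = \frac{-36216 + 39229}{-17 - 20836} = \frac{3013}{-20853} = 3013 \left(- \frac{1}{20853}\right) = - \frac{3013}{20853}$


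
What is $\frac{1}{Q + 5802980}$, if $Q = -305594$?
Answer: $\frac{1}{5497386} \approx 1.819 \cdot 10^{-7}$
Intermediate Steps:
$\frac{1}{Q + 5802980} = \frac{1}{-305594 + 5802980} = \frac{1}{5497386}$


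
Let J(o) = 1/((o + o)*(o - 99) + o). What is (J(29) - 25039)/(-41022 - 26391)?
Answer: 33644070/90580601 ≈ 0.37143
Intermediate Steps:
J(o) = 1/(o + 2*o*(-99 + o)) (J(o) = 1/((2*o)*(-99 + o) + o) = 1/(2*o*(-99 + o) + o) = 1/(o + 2*o*(-99 + o)))
(J(29) - 25039)/(-41022 - 26391) = (1/(29*(-197 + 2*29)) - 25039)/(-41022 - 26391) = (1/(29*(-197 + 58)) - 25039)/(-67413) = ((1/29)/(-139) - 25039)*(-1/67413) = ((1/29)*(-1/139) - 25039)*(-1/67413) = (-1/4031 - 25039)*(-1/67413) = -100932210/4031*(-1/67413) = 33644070/90580601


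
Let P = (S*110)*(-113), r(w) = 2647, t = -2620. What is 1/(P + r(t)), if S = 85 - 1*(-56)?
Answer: -1/1749983 ≈ -5.7143e-7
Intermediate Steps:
S = 141 (S = 85 + 56 = 141)
P = -1752630 (P = (141*110)*(-113) = 15510*(-113) = -1752630)
1/(P + r(t)) = 1/(-1752630 + 2647) = 1/(-1749983) = -1/1749983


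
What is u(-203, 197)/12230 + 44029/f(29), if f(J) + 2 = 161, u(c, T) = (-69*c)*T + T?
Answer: 488623627/972285 ≈ 502.55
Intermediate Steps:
u(c, T) = T - 69*T*c (u(c, T) = -69*T*c + T = T - 69*T*c)
f(J) = 159 (f(J) = -2 + 161 = 159)
u(-203, 197)/12230 + 44029/f(29) = (197*(1 - 69*(-203)))/12230 + 44029/159 = (197*(1 + 14007))*(1/12230) + 44029*(1/159) = (197*14008)*(1/12230) + 44029/159 = 2759576*(1/12230) + 44029/159 = 1379788/6115 + 44029/159 = 488623627/972285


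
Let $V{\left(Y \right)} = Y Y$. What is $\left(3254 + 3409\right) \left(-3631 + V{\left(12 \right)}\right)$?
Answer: $-23233881$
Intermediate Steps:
$V{\left(Y \right)} = Y^{2}$
$\left(3254 + 3409\right) \left(-3631 + V{\left(12 \right)}\right) = \left(3254 + 3409\right) \left(-3631 + 12^{2}\right) = 6663 \left(-3631 + 144\right) = 6663 \left(-3487\right) = -23233881$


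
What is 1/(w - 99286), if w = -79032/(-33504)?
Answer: -1396/138599963 ≈ -1.0072e-5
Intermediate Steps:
w = 3293/1396 (w = -79032*(-1/33504) = 3293/1396 ≈ 2.3589)
1/(w - 99286) = 1/(3293/1396 - 99286) = 1/(-138599963/1396) = -1396/138599963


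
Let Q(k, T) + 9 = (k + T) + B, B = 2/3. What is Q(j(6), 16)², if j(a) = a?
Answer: 1681/9 ≈ 186.78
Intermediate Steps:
B = ⅔ (B = 2*(⅓) = ⅔ ≈ 0.66667)
Q(k, T) = -25/3 + T + k (Q(k, T) = -9 + ((k + T) + ⅔) = -9 + ((T + k) + ⅔) = -9 + (⅔ + T + k) = -25/3 + T + k)
Q(j(6), 16)² = (-25/3 + 16 + 6)² = (41/3)² = 1681/9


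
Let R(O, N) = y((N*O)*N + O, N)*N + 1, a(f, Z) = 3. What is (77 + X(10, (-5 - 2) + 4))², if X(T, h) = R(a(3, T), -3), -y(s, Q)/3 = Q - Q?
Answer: 6084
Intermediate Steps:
y(s, Q) = 0 (y(s, Q) = -3*(Q - Q) = -3*0 = 0)
R(O, N) = 1 (R(O, N) = 0*N + 1 = 0 + 1 = 1)
X(T, h) = 1
(77 + X(10, (-5 - 2) + 4))² = (77 + 1)² = 78² = 6084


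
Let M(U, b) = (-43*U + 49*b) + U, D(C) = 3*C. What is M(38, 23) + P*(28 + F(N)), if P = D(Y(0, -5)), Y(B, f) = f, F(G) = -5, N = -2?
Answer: -814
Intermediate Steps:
P = -15 (P = 3*(-5) = -15)
M(U, b) = -42*U + 49*b
M(38, 23) + P*(28 + F(N)) = (-42*38 + 49*23) - 15*(28 - 5) = (-1596 + 1127) - 15*23 = -469 - 345 = -814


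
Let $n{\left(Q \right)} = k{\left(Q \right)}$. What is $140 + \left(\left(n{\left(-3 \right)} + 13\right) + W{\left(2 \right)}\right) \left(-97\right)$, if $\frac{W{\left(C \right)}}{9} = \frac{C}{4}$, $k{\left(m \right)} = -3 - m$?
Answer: $- \frac{3115}{2} \approx -1557.5$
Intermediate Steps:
$n{\left(Q \right)} = -3 - Q$
$W{\left(C \right)} = \frac{9 C}{4}$ ($W{\left(C \right)} = 9 \frac{C}{4} = \frac{9 C}{4}$)
$140 + \left(\left(n{\left(-3 \right)} + 13\right) + W{\left(2 \right)}\right) \left(-97\right) = 140 + \left(\left(\left(-3 - -3\right) + 13\right) + \frac{9}{4} \cdot 2\right) \left(-97\right) = 140 + \left(\left(\left(-3 + 3\right) + 13\right) + \frac{9}{2}\right) \left(-97\right) = 140 + \left(\left(0 + 13\right) + \frac{9}{2}\right) \left(-97\right) = 140 + \left(13 + \frac{9}{2}\right) \left(-97\right) = 140 + \frac{35}{2} \left(-97\right) = 140 - \frac{3395}{2} = - \frac{3115}{2}$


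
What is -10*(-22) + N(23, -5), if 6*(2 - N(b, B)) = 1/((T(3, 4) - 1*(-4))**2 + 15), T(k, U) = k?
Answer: 85247/384 ≈ 222.00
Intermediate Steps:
N(b, B) = 767/384 (N(b, B) = 2 - 1/(6*((3 - 1*(-4))**2 + 15)) = 2 - 1/(6*((3 + 4)**2 + 15)) = 2 - 1/(6*(7**2 + 15)) = 2 - 1/(6*(49 + 15)) = 2 - 1/6/64 = 2 - 1/6*1/64 = 2 - 1/384 = 767/384)
-10*(-22) + N(23, -5) = -10*(-22) + 767/384 = 220 + 767/384 = 85247/384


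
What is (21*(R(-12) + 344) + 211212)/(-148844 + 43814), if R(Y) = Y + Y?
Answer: -36322/17505 ≈ -2.0750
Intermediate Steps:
R(Y) = 2*Y
(21*(R(-12) + 344) + 211212)/(-148844 + 43814) = (21*(2*(-12) + 344) + 211212)/(-148844 + 43814) = (21*(-24 + 344) + 211212)/(-105030) = (21*320 + 211212)*(-1/105030) = (6720 + 211212)*(-1/105030) = 217932*(-1/105030) = -36322/17505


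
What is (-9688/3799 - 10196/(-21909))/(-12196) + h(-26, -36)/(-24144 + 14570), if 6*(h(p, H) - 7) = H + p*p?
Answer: -28430467735195/2429644293849666 ≈ -0.011701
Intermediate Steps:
h(p, H) = 7 + H/6 + p²/6 (h(p, H) = 7 + (H + p*p)/6 = 7 + (H + p²)/6 = 7 + (H/6 + p²/6) = 7 + H/6 + p²/6)
(-9688/3799 - 10196/(-21909))/(-12196) + h(-26, -36)/(-24144 + 14570) = (-9688/3799 - 10196/(-21909))/(-12196) + (7 + (⅙)*(-36) + (⅙)*(-26)²)/(-24144 + 14570) = (-9688*1/3799 - 10196*(-1/21909))*(-1/12196) + (7 - 6 + (⅙)*676)/(-9574) = (-9688/3799 + 10196/21909)*(-1/12196) + (7 - 6 + 338/3)*(-1/9574) = -173519788/83232291*(-1/12196) + (341/3)*(-1/9574) = 43379947/253775255259 - 341/28722 = -28430467735195/2429644293849666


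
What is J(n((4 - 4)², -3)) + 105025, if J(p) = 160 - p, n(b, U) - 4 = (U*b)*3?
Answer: 105181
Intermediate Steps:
n(b, U) = 4 + 3*U*b (n(b, U) = 4 + (U*b)*3 = 4 + 3*U*b)
J(n((4 - 4)², -3)) + 105025 = (160 - (4 + 3*(-3)*(4 - 4)²)) + 105025 = (160 - (4 + 3*(-3)*0²)) + 105025 = (160 - (4 + 3*(-3)*0)) + 105025 = (160 - (4 + 0)) + 105025 = (160 - 1*4) + 105025 = (160 - 4) + 105025 = 156 + 105025 = 105181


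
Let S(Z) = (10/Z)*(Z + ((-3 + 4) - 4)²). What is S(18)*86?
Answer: 1290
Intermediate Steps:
S(Z) = 10*(9 + Z)/Z (S(Z) = (10/Z)*(Z + (1 - 4)²) = (10/Z)*(Z + (-3)²) = (10/Z)*(Z + 9) = (10/Z)*(9 + Z) = 10*(9 + Z)/Z)
S(18)*86 = (10 + 90/18)*86 = (10 + 90*(1/18))*86 = (10 + 5)*86 = 15*86 = 1290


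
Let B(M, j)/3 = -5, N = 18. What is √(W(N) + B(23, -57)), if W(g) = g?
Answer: √3 ≈ 1.7320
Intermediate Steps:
B(M, j) = -15 (B(M, j) = 3*(-5) = -15)
√(W(N) + B(23, -57)) = √(18 - 15) = √3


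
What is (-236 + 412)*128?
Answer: 22528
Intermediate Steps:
(-236 + 412)*128 = 176*128 = 22528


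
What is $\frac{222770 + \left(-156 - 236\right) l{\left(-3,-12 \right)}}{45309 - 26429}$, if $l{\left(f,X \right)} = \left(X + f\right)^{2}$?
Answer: $\frac{13457}{1888} \approx 7.1276$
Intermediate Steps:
$\frac{222770 + \left(-156 - 236\right) l{\left(-3,-12 \right)}}{45309 - 26429} = \frac{222770 + \left(-156 - 236\right) \left(-12 - 3\right)^{2}}{45309 - 26429} = \frac{222770 - 392 \left(-15\right)^{2}}{18880} = \left(222770 - 88200\right) \frac{1}{18880} = 134570 \cdot \frac{1}{18880} = \frac{13457}{1888}$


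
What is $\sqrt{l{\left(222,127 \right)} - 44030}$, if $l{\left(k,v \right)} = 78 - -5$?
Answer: $3 i \sqrt{4883} \approx 209.64 i$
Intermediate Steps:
$l{\left(k,v \right)} = 83$ ($l{\left(k,v \right)} = 78 + 5 = 83$)
$\sqrt{l{\left(222,127 \right)} - 44030} = \sqrt{83 - 44030} = \sqrt{-43947} = 3 i \sqrt{4883}$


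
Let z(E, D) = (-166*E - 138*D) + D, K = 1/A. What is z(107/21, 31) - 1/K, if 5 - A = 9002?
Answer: 81988/21 ≈ 3904.2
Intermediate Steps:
A = -8997 (A = 5 - 1*9002 = 5 - 9002 = -8997)
K = -1/8997 (K = 1/(-8997) = -1/8997 ≈ -0.00011115)
z(E, D) = -166*E - 137*D
z(107/21, 31) - 1/K = (-17762/21 - 137*31) - 1/(-1/8997) = (-17762/21 - 4247) - 1*(-8997) = (-166*107/21 - 4247) + 8997 = (-17762/21 - 4247) + 8997 = -106949/21 + 8997 = 81988/21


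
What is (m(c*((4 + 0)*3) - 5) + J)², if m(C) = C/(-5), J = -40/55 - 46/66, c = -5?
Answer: 145924/1089 ≈ 134.00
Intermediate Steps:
J = -47/33 (J = -40*1/55 - 46*1/66 = -8/11 - 23/33 = -47/33 ≈ -1.4242)
m(C) = -C/5 (m(C) = C*(-⅕) = -C/5)
(m(c*((4 + 0)*3) - 5) + J)² = (-(-5*(4 + 0)*3 - 5)/5 - 47/33)² = (-(-20*3 - 5)/5 - 47/33)² = (-(-5*12 - 5)/5 - 47/33)² = (-(-60 - 5)/5 - 47/33)² = (-⅕*(-65) - 47/33)² = (13 - 47/33)² = (382/33)² = 145924/1089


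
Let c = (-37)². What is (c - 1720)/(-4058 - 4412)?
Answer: 351/8470 ≈ 0.041440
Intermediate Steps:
c = 1369
(c - 1720)/(-4058 - 4412) = (1369 - 1720)/(-4058 - 4412) = -351/(-8470) = -351*(-1/8470) = 351/8470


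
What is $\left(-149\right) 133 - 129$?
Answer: $-19946$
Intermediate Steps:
$\left(-149\right) 133 - 129 = -19817 - 129 = -19946$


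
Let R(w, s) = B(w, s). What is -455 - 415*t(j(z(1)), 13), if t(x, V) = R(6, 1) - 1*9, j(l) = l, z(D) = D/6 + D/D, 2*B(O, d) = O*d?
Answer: 2035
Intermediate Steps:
B(O, d) = O*d/2 (B(O, d) = (O*d)/2 = O*d/2)
z(D) = 1 + D/6 (z(D) = D*(⅙) + 1 = D/6 + 1 = 1 + D/6)
R(w, s) = s*w/2 (R(w, s) = w*s/2 = s*w/2)
t(x, V) = -6 (t(x, V) = (½)*1*6 - 1*9 = 3 - 9 = -6)
-455 - 415*t(j(z(1)), 13) = -455 - 415*(-6) = -455 + 2490 = 2035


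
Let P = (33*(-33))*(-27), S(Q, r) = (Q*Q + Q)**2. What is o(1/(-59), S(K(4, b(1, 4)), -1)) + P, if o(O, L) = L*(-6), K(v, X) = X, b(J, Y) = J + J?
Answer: 29187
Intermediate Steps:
b(J, Y) = 2*J
S(Q, r) = (Q + Q**2)**2 (S(Q, r) = (Q**2 + Q)**2 = (Q + Q**2)**2)
P = 29403 (P = -1089*(-27) = 29403)
o(O, L) = -6*L
o(1/(-59), S(K(4, b(1, 4)), -1)) + P = -6*(2*1)**2*(1 + 2*1)**2 + 29403 = -6*2**2*(1 + 2)**2 + 29403 = -24*3**2 + 29403 = -24*9 + 29403 = -6*36 + 29403 = -216 + 29403 = 29187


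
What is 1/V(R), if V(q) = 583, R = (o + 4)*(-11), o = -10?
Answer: 1/583 ≈ 0.0017153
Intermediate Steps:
R = 66 (R = (-10 + 4)*(-11) = -6*(-11) = 66)
1/V(R) = 1/583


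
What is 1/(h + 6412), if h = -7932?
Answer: -1/1520 ≈ -0.00065789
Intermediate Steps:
1/(h + 6412) = 1/(-7932 + 6412) = 1/(-1520) = -1/1520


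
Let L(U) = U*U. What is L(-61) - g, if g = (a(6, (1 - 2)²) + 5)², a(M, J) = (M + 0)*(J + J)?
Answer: 3432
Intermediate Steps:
L(U) = U²
a(M, J) = 2*J*M (a(M, J) = M*(2*J) = 2*J*M)
g = 289 (g = (2*(1 - 2)²*6 + 5)² = (2*(-1)²*6 + 5)² = (2*1*6 + 5)² = (12 + 5)² = 17² = 289)
L(-61) - g = (-61)² - 1*289 = 3721 - 289 = 3432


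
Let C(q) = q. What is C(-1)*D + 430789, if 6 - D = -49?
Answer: 430734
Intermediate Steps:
D = 55 (D = 6 - 1*(-49) = 6 + 49 = 55)
C(-1)*D + 430789 = -1*55 + 430789 = -55 + 430789 = 430734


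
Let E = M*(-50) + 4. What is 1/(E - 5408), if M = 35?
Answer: -1/7154 ≈ -0.00013978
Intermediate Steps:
E = -1746 (E = 35*(-50) + 4 = -1750 + 4 = -1746)
1/(E - 5408) = 1/(-1746 - 5408) = 1/(-7154) = -1/7154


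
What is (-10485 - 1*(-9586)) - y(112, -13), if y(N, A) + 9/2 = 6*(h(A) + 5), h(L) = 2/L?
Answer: -24013/26 ≈ -923.58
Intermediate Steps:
y(N, A) = 51/2 + 12/A (y(N, A) = -9/2 + 6*(2/A + 5) = -9/2 + 6*(5 + 2/A) = -9/2 + (30 + 12/A) = 51/2 + 12/A)
(-10485 - 1*(-9586)) - y(112, -13) = (-10485 - 1*(-9586)) - (51/2 + 12/(-13)) = (-10485 + 9586) - (51/2 + 12*(-1/13)) = -899 - (51/2 - 12/13) = -899 - 1*639/26 = -899 - 639/26 = -24013/26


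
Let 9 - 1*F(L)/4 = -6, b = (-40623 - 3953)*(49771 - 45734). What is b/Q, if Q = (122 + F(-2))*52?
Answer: -3213452/169 ≈ -19015.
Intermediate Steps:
b = -179953312 (b = -44576*4037 = -179953312)
F(L) = 60 (F(L) = 36 - 4*(-6) = 36 + 24 = 60)
Q = 9464 (Q = (122 + 60)*52 = 182*52 = 9464)
b/Q = -179953312/9464 = -179953312*1/9464 = -3213452/169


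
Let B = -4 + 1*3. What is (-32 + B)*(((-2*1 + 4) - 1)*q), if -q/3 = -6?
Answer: -594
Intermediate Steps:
q = 18 (q = -3*(-6) = 18)
B = -1 (B = -4 + 3 = -1)
(-32 + B)*(((-2*1 + 4) - 1)*q) = (-32 - 1)*(((-2*1 + 4) - 1)*18) = -33*((-2 + 4) - 1)*18 = -33*(2 - 1)*18 = -33*18 = -594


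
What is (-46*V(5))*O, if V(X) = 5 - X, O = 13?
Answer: 0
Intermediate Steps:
(-46*V(5))*O = -46*(5 - 1*5)*13 = -46*(5 - 5)*13 = -46*0*13 = 0*13 = 0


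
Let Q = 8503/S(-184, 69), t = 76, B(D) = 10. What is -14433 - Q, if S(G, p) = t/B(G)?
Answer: -590969/38 ≈ -15552.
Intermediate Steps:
S(G, p) = 38/5 (S(G, p) = 76/10 = 76*(⅒) = 38/5)
Q = 42515/38 (Q = 8503/(38/5) = 8503*(5/38) = 42515/38 ≈ 1118.8)
-14433 - Q = -14433 - 1*42515/38 = -14433 - 42515/38 = -590969/38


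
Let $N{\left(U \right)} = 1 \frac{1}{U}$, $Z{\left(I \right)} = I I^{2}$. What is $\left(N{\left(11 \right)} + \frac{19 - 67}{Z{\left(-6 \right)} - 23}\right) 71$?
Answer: $\frac{54457}{2629} \approx 20.714$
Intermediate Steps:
$Z{\left(I \right)} = I^{3}$
$N{\left(U \right)} = \frac{1}{U}$
$\left(N{\left(11 \right)} + \frac{19 - 67}{Z{\left(-6 \right)} - 23}\right) 71 = \left(\frac{1}{11} + \frac{19 - 67}{\left(-6\right)^{3} - 23}\right) 71 = \left(\frac{1}{11} - \frac{48}{-216 - 23}\right) 71 = \left(\frac{1}{11} - \frac{48}{-239}\right) 71 = \left(\frac{1}{11} - - \frac{48}{239}\right) 71 = \left(\frac{1}{11} + \frac{48}{239}\right) 71 = \frac{767}{2629} \cdot 71 = \frac{54457}{2629}$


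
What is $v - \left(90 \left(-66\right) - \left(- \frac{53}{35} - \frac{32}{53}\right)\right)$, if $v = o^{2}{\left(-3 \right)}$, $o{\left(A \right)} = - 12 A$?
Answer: $\frac{13418851}{1855} \approx 7233.9$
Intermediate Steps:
$v = 1296$ ($v = \left(\left(-12\right) \left(-3\right)\right)^{2} = 36^{2} = 1296$)
$v - \left(90 \left(-66\right) - \left(- \frac{53}{35} - \frac{32}{53}\right)\right) = 1296 - \left(90 \left(-66\right) - \left(- \frac{53}{35} - \frac{32}{53}\right)\right) = 1296 - \left(-5940 - - \frac{3929}{1855}\right) = 1296 - \left(-5940 + \left(\frac{32}{53} + \frac{53}{35}\right)\right) = 1296 - \left(-5940 + \frac{3929}{1855}\right) = 1296 - - \frac{11014771}{1855} = 1296 + \frac{11014771}{1855} = \frac{13418851}{1855}$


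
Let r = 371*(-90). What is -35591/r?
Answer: 35591/33390 ≈ 1.0659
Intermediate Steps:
r = -33390
-35591/r = -35591/(-33390) = -35591*(-1/33390) = 35591/33390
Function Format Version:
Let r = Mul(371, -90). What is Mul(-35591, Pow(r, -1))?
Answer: Rational(35591, 33390) ≈ 1.0659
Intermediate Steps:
r = -33390
Mul(-35591, Pow(r, -1)) = Mul(-35591, Pow(-33390, -1)) = Mul(-35591, Rational(-1, 33390)) = Rational(35591, 33390)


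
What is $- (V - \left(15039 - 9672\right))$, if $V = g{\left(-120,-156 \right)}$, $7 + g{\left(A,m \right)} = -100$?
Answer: $5474$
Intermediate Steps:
$g{\left(A,m \right)} = -107$ ($g{\left(A,m \right)} = -7 - 100 = -107$)
$V = -107$
$- (V - \left(15039 - 9672\right)) = - (-107 - \left(15039 - 9672\right)) = - (-107 - 5367) = \left(-1\right) \left(-5474\right) = 5474$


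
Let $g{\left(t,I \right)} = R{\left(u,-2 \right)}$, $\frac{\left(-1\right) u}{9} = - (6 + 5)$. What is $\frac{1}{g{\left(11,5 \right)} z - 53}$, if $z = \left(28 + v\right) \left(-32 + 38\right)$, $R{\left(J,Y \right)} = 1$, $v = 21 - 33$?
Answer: $\frac{1}{43} \approx 0.023256$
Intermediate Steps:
$v = -12$ ($v = 21 - 33 = -12$)
$u = 99$ ($u = - 9 \left(- (6 + 5)\right) = - 9 \left(\left(-1\right) 11\right) = \left(-9\right) \left(-11\right) = 99$)
$g{\left(t,I \right)} = 1$
$z = 96$ ($z = \left(28 - 12\right) \left(-32 + 38\right) = 16 \cdot 6 = 96$)
$\frac{1}{g{\left(11,5 \right)} z - 53} = \frac{1}{1 \cdot 96 - 53} = \frac{1}{96 - 53} = \frac{1}{43}$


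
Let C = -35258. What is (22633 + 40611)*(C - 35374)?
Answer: -4467050208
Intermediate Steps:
(22633 + 40611)*(C - 35374) = (22633 + 40611)*(-35258 - 35374) = 63244*(-70632) = -4467050208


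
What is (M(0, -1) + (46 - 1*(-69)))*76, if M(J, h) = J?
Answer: 8740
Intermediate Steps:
(M(0, -1) + (46 - 1*(-69)))*76 = (0 + (46 - 1*(-69)))*76 = (0 + (46 + 69))*76 = (0 + 115)*76 = 115*76 = 8740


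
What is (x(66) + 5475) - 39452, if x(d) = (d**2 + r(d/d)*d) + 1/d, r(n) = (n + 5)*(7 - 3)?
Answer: -1850441/66 ≈ -28037.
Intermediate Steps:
r(n) = 20 + 4*n (r(n) = (5 + n)*4 = 20 + 4*n)
x(d) = 1/d + d**2 + 24*d (x(d) = (d**2 + (20 + 4*(d/d))*d) + 1/d = (d**2 + (20 + 4*1)*d) + 1/d = (d**2 + (20 + 4)*d) + 1/d = (d**2 + 24*d) + 1/d = 1/d + d**2 + 24*d)
(x(66) + 5475) - 39452 = ((1 + 66**2*(24 + 66))/66 + 5475) - 39452 = ((1 + 4356*90)/66 + 5475) - 39452 = ((1 + 392040)/66 + 5475) - 39452 = ((1/66)*392041 + 5475) - 39452 = (392041/66 + 5475) - 39452 = 753391/66 - 39452 = -1850441/66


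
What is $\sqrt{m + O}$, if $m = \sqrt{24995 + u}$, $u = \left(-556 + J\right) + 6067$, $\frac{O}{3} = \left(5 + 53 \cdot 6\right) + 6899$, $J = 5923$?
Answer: $\sqrt{21666 + \sqrt{36429}} \approx 147.84$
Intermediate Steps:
$O = 21666$ ($O = 3 \left(\left(5 + 53 \cdot 6\right) + 6899\right) = 3 \left(\left(5 + 318\right) + 6899\right) = 3 \left(323 + 6899\right) = 3 \cdot 7222 = 21666$)
$u = 11434$ ($u = \left(-556 + 5923\right) + 6067 = 5367 + 6067 = 11434$)
$m = \sqrt{36429}$ ($m = \sqrt{24995 + 11434} = \sqrt{36429} \approx 190.86$)
$\sqrt{m + O} = \sqrt{\sqrt{36429} + 21666} = \sqrt{21666 + \sqrt{36429}}$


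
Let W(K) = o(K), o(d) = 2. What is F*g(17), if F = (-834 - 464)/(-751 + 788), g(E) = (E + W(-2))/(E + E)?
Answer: -12331/629 ≈ -19.604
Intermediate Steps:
W(K) = 2
g(E) = (2 + E)/(2*E) (g(E) = (E + 2)/(E + E) = (2 + E)/((2*E)) = (2 + E)*(1/(2*E)) = (2 + E)/(2*E))
F = -1298/37 ≈ -35.081
F*g(17) = -649*(2 + 17)/(37*17) = -649*19/(37*17) = -1298/37*19/34 = -12331/629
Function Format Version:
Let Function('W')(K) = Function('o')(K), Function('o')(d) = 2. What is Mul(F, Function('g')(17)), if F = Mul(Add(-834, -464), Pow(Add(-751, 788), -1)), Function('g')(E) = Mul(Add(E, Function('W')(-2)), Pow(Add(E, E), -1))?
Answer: Rational(-12331, 629) ≈ -19.604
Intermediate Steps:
Function('W')(K) = 2
Function('g')(E) = Mul(Rational(1, 2), Pow(E, -1), Add(2, E)) (Function('g')(E) = Mul(Add(E, 2), Pow(Add(E, E), -1)) = Mul(Add(2, E), Pow(Mul(2, E), -1)) = Mul(Add(2, E), Mul(Rational(1, 2), Pow(E, -1))) = Mul(Rational(1, 2), Pow(E, -1), Add(2, E)))
F = Rational(-1298, 37) (F = Mul(-1298, Pow(37, -1)) = Mul(-1298, Rational(1, 37)) = Rational(-1298, 37) ≈ -35.081)
Mul(F, Function('g')(17)) = Mul(Rational(-1298, 37), Mul(Rational(1, 2), Pow(17, -1), Add(2, 17))) = Mul(Rational(-1298, 37), Mul(Rational(1, 2), Rational(1, 17), 19)) = Mul(Rational(-1298, 37), Rational(19, 34)) = Rational(-12331, 629)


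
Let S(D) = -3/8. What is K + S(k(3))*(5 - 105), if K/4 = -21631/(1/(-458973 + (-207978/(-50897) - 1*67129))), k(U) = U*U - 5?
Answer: 4633672644750043/101794 ≈ 4.5520e+10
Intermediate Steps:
k(U) = -5 + U² (k(U) = U² - 5 = -5 + U²)
S(D) = -3/8 (S(D) = -3*⅛ = -3/8)
K = 2316836320466384/50897 (K = 4*(-21631/(1/(-458973 + (-207978/(-50897) - 1*67129)))) = 4*(-(-11380112362 + 4498772118/50897)) = 4*(-21631/(1/(-458973 + (207978/50897 - 67129)))) = 4*(-21631/(1/(-458973 - 3416456735/50897))) = 4*(-21631/(1/(-26776805516/50897))) = 4*(-21631/(-50897/26776805516)) = 4*(-21631*(-26776805516/50897)) = 4*(579209080116596/50897) = 2316836320466384/50897 ≈ 4.5520e+10)
K + S(k(3))*(5 - 105) = 2316836320466384/50897 - 3*(5 - 105)/8 = 2316836320466384/50897 - 3/8*(-100) = 2316836320466384/50897 + 75/2 = 4633672644750043/101794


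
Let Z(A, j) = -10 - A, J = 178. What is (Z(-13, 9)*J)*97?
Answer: 51798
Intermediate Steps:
(Z(-13, 9)*J)*97 = ((-10 - 1*(-13))*178)*97 = ((-10 + 13)*178)*97 = (3*178)*97 = 534*97 = 51798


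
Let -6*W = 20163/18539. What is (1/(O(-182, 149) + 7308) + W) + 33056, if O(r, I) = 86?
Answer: 2265602290749/68538683 ≈ 33056.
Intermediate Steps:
W = -6721/37078 (W = -6721/(2*18539) = -⅙*20163/18539 = -6721/37078 ≈ -0.18127)
(1/(O(-182, 149) + 7308) + W) + 33056 = (1/(86 + 7308) - 6721/37078) + 33056 = (1/7394 - 6721/37078) + 33056 = -12414499/68538683 + 33056 = 2265602290749/68538683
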